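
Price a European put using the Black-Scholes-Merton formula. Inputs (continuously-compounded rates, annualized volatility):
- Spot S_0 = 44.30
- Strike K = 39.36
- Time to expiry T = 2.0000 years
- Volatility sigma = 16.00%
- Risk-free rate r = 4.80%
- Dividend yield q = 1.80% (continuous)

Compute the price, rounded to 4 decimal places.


Answer: Price = 1.0824

Derivation:
d1 = (ln(S/K) + (r - q + 0.5*sigma^2) * T) / (sigma * sqrt(T)) = 0.90083020
d2 = d1 - sigma * sqrt(T) = 0.67455603
exp(-rT) = 0.90846402; exp(-qT) = 0.96464029
P = K * exp(-rT) * N(-d2) - S_0 * exp(-qT) * N(-d1)
N(-d1) = 0.18383930; N(-d2) = 0.24997894
P = 39.3600 * 0.90846402 * 0.24997894 - 44.3000 * 0.96464029 * 0.18383930 = 1.0824


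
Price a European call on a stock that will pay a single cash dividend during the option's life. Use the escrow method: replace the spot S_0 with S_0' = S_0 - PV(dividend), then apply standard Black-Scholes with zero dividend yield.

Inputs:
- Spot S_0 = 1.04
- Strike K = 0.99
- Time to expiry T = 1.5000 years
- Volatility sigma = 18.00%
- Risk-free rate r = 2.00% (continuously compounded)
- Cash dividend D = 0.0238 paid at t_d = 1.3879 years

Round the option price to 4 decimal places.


PV(D) = D * exp(-r * t_d) = 0.0238 * 0.97262371 = 0.02314844
S_0' = S_0 - PV(D) = 1.0400 - 0.02314844 = 1.01685156
d1 = (ln(S_0'/K) + (r + sigma^2/2)*T) / (sigma*sqrt(T)) = 0.36770234
d2 = d1 - sigma*sqrt(T) = 0.14724826
exp(-rT) = 0.97044553
N(d1) = 0.64345240; N(d2) = 0.55853197
C = S_0' * N(d1) - K * exp(-rT) * N(d2) = 1.01685156 * 0.64345240 - 0.9900 * 0.97044553 * 0.55853197 = 0.1177

Answer: Price = 0.1177


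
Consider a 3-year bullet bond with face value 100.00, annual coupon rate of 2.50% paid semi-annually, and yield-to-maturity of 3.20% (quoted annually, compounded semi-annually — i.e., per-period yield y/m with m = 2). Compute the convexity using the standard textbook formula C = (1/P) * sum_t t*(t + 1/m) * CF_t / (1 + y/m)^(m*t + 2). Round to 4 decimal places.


Answer: Convexity = 9.7562

Derivation:
Coupon per period c = face * coupon_rate / m = 1.250000
Periods per year m = 2; per-period yield y/m = 0.016000
Number of cashflows N = 6
Cashflows (t years, CF_t, discount factor 1/(1+y/m)^(m*t), PV):
  t = 0.5000: CF_t = 1.250000, DF = 0.984252, PV = 1.230315
  t = 1.0000: CF_t = 1.250000, DF = 0.968752, PV = 1.210940
  t = 1.5000: CF_t = 1.250000, DF = 0.953496, PV = 1.191870
  t = 2.0000: CF_t = 1.250000, DF = 0.938480, PV = 1.173100
  t = 2.5000: CF_t = 1.250000, DF = 0.923701, PV = 1.154626
  t = 3.0000: CF_t = 101.250000, DF = 0.909155, PV = 92.051906
Price P = sum_t PV_t = 98.012757
Convexity numerator sum_t t*(t + 1/m) * CF_t / (1+y/m)^(m*t + 2):
  t = 0.5000: term = 0.595935
  t = 1.0000: term = 1.759651
  t = 1.5000: term = 3.463879
  t = 2.0000: term = 5.682216
  t = 2.5000: term = 8.389099
  t = 3.0000: term = 936.342352
Convexity = (1/P) * sum = 956.233132 / 98.012757 = 9.756211


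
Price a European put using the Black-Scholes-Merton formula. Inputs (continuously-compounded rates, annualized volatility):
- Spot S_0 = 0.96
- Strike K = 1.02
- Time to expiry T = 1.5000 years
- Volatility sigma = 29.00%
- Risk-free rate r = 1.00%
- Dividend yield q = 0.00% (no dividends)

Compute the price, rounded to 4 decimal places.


d1 = (ln(S/K) + (r - q + 0.5*sigma^2) * T) / (sigma * sqrt(T)) = 0.04913163
d2 = d1 - sigma * sqrt(T) = -0.30604438
exp(-rT) = 0.98511194; exp(-qT) = 1.00000000
P = K * exp(-rT) * N(-d2) - S_0 * exp(-qT) * N(-d1)
N(-d1) = 0.48040720; N(-d2) = 0.62021457
P = 1.0200 * 0.98511194 * 0.62021457 - 0.9600 * 1.00000000 * 0.48040720 = 0.1620

Answer: Price = 0.1620


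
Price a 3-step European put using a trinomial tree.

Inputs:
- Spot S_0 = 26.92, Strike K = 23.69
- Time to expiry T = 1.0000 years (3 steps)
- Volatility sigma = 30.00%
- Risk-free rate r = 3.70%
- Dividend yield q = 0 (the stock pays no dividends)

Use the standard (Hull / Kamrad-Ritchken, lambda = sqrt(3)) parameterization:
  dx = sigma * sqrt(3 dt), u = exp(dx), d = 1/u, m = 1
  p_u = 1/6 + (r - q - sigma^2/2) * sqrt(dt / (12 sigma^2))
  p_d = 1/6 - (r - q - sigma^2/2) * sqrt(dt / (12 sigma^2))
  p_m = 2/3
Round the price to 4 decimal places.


dt = T/N = 0.333333; dx = sigma*sqrt(3*dt) = 0.300000
u = exp(dx) = 1.349859; d = 1/u = 0.740818
p_u = 0.162222, p_m = 0.666667, p_d = 0.171111
Discount per step: exp(-r*dt) = 0.987742
Stock lattice S(k, j) with j the centered position index:
  k=0: S(0,+0) = 26.9200
  k=1: S(1,-1) = 19.9428; S(1,+0) = 26.9200; S(1,+1) = 36.3382
  k=2: S(2,-2) = 14.7740; S(2,-1) = 19.9428; S(2,+0) = 26.9200; S(2,+1) = 36.3382; S(2,+2) = 49.0514
  k=3: S(3,-3) = 10.9449; S(3,-2) = 14.7740; S(3,-1) = 19.9428; S(3,+0) = 26.9200; S(3,+1) = 36.3382; S(3,+2) = 49.0514; S(3,+3) = 66.2125
Terminal payoffs V(N, j) = max(K - S_T, 0):
  V(3,-3) = 12.745145; V(3,-2) = 8.915991; V(3,-1) = 3.747173; V(3,+0) = 0.000000; V(3,+1) = 0.000000; V(3,+2) = 0.000000; V(3,+3) = 0.000000
Backward induction: V(k, j) = exp(-r*dt) * [p_u * V(k+1, j+1) + p_m * V(k+1, j) + p_d * V(k+1, j-1)]
  V(2,-2) = exp(-r*dt) * [p_u*3.747173 + p_m*8.915991 + p_d*12.745145] = 8.625663
  V(2,-1) = exp(-r*dt) * [p_u*0.000000 + p_m*3.747173 + p_d*8.915991] = 3.974419
  V(2,+0) = exp(-r*dt) * [p_u*0.000000 + p_m*0.000000 + p_d*3.747173] = 0.633324
  V(2,+1) = exp(-r*dt) * [p_u*0.000000 + p_m*0.000000 + p_d*0.000000] = 0.000000
  V(2,+2) = exp(-r*dt) * [p_u*0.000000 + p_m*0.000000 + p_d*0.000000] = 0.000000
  V(1,-1) = exp(-r*dt) * [p_u*0.633324 + p_m*3.974419 + p_d*8.625663] = 4.176470
  V(1,+0) = exp(-r*dt) * [p_u*0.000000 + p_m*0.633324 + p_d*3.974419] = 1.088772
  V(1,+1) = exp(-r*dt) * [p_u*0.000000 + p_m*0.000000 + p_d*0.633324] = 0.107040
  V(0,+0) = exp(-r*dt) * [p_u*0.107040 + p_m*1.088772 + p_d*4.176470] = 1.439983

Answer: Price = V(0,0) = 1.4400


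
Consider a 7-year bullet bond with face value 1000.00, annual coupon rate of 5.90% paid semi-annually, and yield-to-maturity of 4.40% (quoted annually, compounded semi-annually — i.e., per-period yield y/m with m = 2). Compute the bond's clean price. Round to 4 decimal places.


Coupon per period c = face * coupon_rate / m = 29.500000
Periods per year m = 2; per-period yield y/m = 0.022000
Number of cashflows N = 14
Cashflows (t years, CF_t, discount factor 1/(1+y/m)^(m*t), PV):
  t = 0.5000: CF_t = 29.500000, DF = 0.978474, PV = 28.864971
  t = 1.0000: CF_t = 29.500000, DF = 0.957411, PV = 28.243611
  t = 1.5000: CF_t = 29.500000, DF = 0.936801, PV = 27.635627
  t = 2.0000: CF_t = 29.500000, DF = 0.916635, PV = 27.040731
  t = 2.5000: CF_t = 29.500000, DF = 0.896903, PV = 26.458641
  t = 3.0000: CF_t = 29.500000, DF = 0.877596, PV = 25.889081
  t = 3.5000: CF_t = 29.500000, DF = 0.858704, PV = 25.331782
  t = 4.0000: CF_t = 29.500000, DF = 0.840220, PV = 24.786480
  t = 4.5000: CF_t = 29.500000, DF = 0.822133, PV = 24.252916
  t = 5.0000: CF_t = 29.500000, DF = 0.804435, PV = 23.730837
  t = 5.5000: CF_t = 29.500000, DF = 0.787119, PV = 23.219997
  t = 6.0000: CF_t = 29.500000, DF = 0.770175, PV = 22.720154
  t = 6.5000: CF_t = 29.500000, DF = 0.753596, PV = 22.231070
  t = 7.0000: CF_t = 1029.500000, DF = 0.737373, PV = 759.125901
Price P = sum_t PV_t = 1089.531800

Answer: Price = 1089.5318


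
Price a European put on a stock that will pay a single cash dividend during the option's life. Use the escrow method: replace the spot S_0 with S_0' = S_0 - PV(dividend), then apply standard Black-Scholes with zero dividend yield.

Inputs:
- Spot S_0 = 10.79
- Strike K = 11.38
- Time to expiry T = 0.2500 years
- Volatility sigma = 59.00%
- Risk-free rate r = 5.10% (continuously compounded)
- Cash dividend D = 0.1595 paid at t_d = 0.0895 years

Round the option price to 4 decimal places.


PV(D) = D * exp(-r * t_d) = 0.1595 * 0.99544590 = 0.15877362
S_0' = S_0 - PV(D) = 10.7900 - 0.15877362 = 10.63122638
d1 = (ln(S_0'/K) + (r + sigma^2/2)*T) / (sigma*sqrt(T)) = -0.03999788
d2 = d1 - sigma*sqrt(T) = -0.33499788
exp(-rT) = 0.98733094
N(-d1) = 0.51595259; N(-d2) = 0.63118666
P = K * exp(-rT) * N(-d2) - S_0' * N(-d1) = 11.3800 * 0.98733094 * 0.63118666 - 10.63122638 * 0.51595259 = 1.6067

Answer: Price = 1.6067


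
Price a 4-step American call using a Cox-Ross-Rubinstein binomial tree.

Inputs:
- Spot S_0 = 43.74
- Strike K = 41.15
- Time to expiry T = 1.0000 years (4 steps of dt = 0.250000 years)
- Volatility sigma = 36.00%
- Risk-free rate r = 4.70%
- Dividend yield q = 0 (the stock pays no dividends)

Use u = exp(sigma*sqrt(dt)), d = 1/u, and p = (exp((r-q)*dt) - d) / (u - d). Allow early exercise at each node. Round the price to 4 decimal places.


dt = T/N = 0.250000
u = exp(sigma*sqrt(dt)) = 1.197217; d = 1/u = 0.835270
p = (exp((r-q)*dt) - d) / (u - d) = 0.487776
Discount per step: exp(-r*dt) = 0.988319
Stock lattice S(k, i) with i counting down-moves:
  k=0: S(0,0) = 43.7400
  k=1: S(1,0) = 52.3663; S(1,1) = 36.5347
  k=2: S(2,0) = 62.6938; S(2,1) = 43.7400; S(2,2) = 30.5164
  k=3: S(3,0) = 75.0581; S(3,1) = 52.3663; S(3,2) = 36.5347; S(3,3) = 25.4894
  k=4: S(4,0) = 89.8609; S(4,1) = 62.6938; S(4,2) = 43.7400; S(4,3) = 30.5164; S(4,4) = 21.2905
Terminal payoffs V(N, i) = max(S_T - K, 0):
  V(4,0) = 48.710909; V(4,1) = 21.543829; V(4,2) = 2.590000; V(4,3) = 0.000000; V(4,4) = 0.000000
Backward induction: V(k, i) = exp(-r*dt) * [p * V(k+1, i) + (1-p) * V(k+1, i+1)]; then take max(V_cont, immediate exercise) for American.
  V(3,0) = exp(-r*dt) * [p*48.710909 + (1-p)*21.543829] = 34.388823; exercise = 33.908140; V(3,0) = max -> 34.388823
  V(3,1) = exp(-r*dt) * [p*21.543829 + (1-p)*2.590000] = 11.696970; exercise = 11.216287; V(3,1) = max -> 11.696970
  V(3,2) = exp(-r*dt) * [p*2.590000 + (1-p)*0.000000] = 1.248582; exercise = 0.000000; V(3,2) = max -> 1.248582
  V(3,3) = exp(-r*dt) * [p*0.000000 + (1-p)*0.000000] = 0.000000; exercise = 0.000000; V(3,3) = max -> 0.000000
  V(2,0) = exp(-r*dt) * [p*34.388823 + (1-p)*11.696970] = 22.499580; exercise = 21.543829; V(2,0) = max -> 22.499580
  V(2,1) = exp(-r*dt) * [p*11.696970 + (1-p)*1.248582] = 6.270936; exercise = 2.590000; V(2,1) = max -> 6.270936
  V(2,2) = exp(-r*dt) * [p*1.248582 + (1-p)*0.000000] = 0.601914; exercise = 0.000000; V(2,2) = max -> 0.601914
  V(1,0) = exp(-r*dt) * [p*22.499580 + (1-p)*6.270936] = 14.021157; exercise = 11.216287; V(1,0) = max -> 14.021157
  V(1,1) = exp(-r*dt) * [p*6.270936 + (1-p)*0.601914] = 3.327794; exercise = 0.000000; V(1,1) = max -> 3.327794
  V(0,0) = exp(-r*dt) * [p*14.021157 + (1-p)*3.327794] = 8.443957; exercise = 2.590000; V(0,0) = max -> 8.443957

Answer: Price = V(0,0) = 8.4440


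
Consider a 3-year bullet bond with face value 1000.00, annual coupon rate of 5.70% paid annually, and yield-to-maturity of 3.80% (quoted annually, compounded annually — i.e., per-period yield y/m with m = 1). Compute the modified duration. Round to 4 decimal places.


Answer: Modified duration = 2.7413

Derivation:
Coupon per period c = face * coupon_rate / m = 57.000000
Periods per year m = 1; per-period yield y/m = 0.038000
Number of cashflows N = 3
Cashflows (t years, CF_t, discount factor 1/(1+y/m)^(m*t), PV):
  t = 1.0000: CF_t = 57.000000, DF = 0.963391, PV = 54.913295
  t = 2.0000: CF_t = 57.000000, DF = 0.928122, PV = 52.902982
  t = 3.0000: CF_t = 1057.000000, DF = 0.894145, PV = 945.111237
Price P = sum_t PV_t = 1052.927513
First compute Macaulay numerator sum_t t * PV_t:
  t * PV_t at t = 1.0000: 54.913295
  t * PV_t at t = 2.0000: 105.805963
  t * PV_t at t = 3.0000: 2835.333711
Macaulay duration D = 2996.052969 / 1052.927513 = 2.845450
Modified duration = D / (1 + y/m) = 2.845450 / (1 + 0.038000) = 2.741282


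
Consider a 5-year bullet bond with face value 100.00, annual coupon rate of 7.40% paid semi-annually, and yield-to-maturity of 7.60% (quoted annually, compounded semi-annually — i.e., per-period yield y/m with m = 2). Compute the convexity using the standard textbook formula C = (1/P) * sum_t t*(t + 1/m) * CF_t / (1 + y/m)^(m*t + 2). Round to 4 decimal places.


Answer: Convexity = 20.5845

Derivation:
Coupon per period c = face * coupon_rate / m = 3.700000
Periods per year m = 2; per-period yield y/m = 0.038000
Number of cashflows N = 10
Cashflows (t years, CF_t, discount factor 1/(1+y/m)^(m*t), PV):
  t = 0.5000: CF_t = 3.700000, DF = 0.963391, PV = 3.564547
  t = 1.0000: CF_t = 3.700000, DF = 0.928122, PV = 3.434053
  t = 1.5000: CF_t = 3.700000, DF = 0.894145, PV = 3.308336
  t = 2.0000: CF_t = 3.700000, DF = 0.861411, PV = 3.187222
  t = 2.5000: CF_t = 3.700000, DF = 0.829876, PV = 3.070541
  t = 3.0000: CF_t = 3.700000, DF = 0.799495, PV = 2.958132
  t = 3.5000: CF_t = 3.700000, DF = 0.770227, PV = 2.849839
  t = 4.0000: CF_t = 3.700000, DF = 0.742030, PV = 2.745509
  t = 4.5000: CF_t = 3.700000, DF = 0.714865, PV = 2.644999
  t = 5.0000: CF_t = 103.700000, DF = 0.688694, PV = 71.417595
Price P = sum_t PV_t = 99.180774
Convexity numerator sum_t t*(t + 1/m) * CF_t / (1+y/m)^(m*t + 2):
  t = 0.5000: term = 1.654168
  t = 1.0000: term = 4.780833
  t = 1.5000: term = 9.211624
  t = 2.0000: term = 14.790662
  t = 2.5000: term = 21.373789
  t = 3.0000: term = 28.827846
  t = 3.5000: term = 37.029989
  t = 4.0000: term = 45.867038
  t = 4.5000: term = 55.234872
  t = 5.0000: term = 1822.817578
Convexity = (1/P) * sum = 2041.588399 / 99.180774 = 20.584518


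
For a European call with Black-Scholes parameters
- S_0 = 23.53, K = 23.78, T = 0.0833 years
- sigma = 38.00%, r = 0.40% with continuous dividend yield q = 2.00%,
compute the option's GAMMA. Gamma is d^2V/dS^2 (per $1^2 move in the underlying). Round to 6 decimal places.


Answer: Gamma = 0.154111

Derivation:
d1 = -0.0536790470; d2 = -0.1633536566
phi(d1) = 0.3983679301; exp(-qT) = 0.9983353870; exp(-rT) = 0.9996668555
Gamma = exp(-qT) * phi(d1) / (S * sigma * sqrt(T)) = 0.9983353870 * 0.3983679301 / (23.5300 * 0.3800 * 0.2886173938) = 0.154111


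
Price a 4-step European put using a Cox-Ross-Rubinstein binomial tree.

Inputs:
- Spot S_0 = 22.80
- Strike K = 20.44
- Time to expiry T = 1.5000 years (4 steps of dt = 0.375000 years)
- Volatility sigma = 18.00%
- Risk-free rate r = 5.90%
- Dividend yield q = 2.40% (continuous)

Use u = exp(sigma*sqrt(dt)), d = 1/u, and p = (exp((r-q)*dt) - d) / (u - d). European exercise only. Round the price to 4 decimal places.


Answer: Price = V(0,0) = 0.6816

Derivation:
dt = T/N = 0.375000
u = exp(sigma*sqrt(dt)) = 1.116532; d = 1/u = 0.895631
p = (exp((r-q)*dt) - d) / (u - d) = 0.532279
Discount per step: exp(-r*dt) = 0.978118
Stock lattice S(k, i) with i counting down-moves:
  k=0: S(0,0) = 22.8000
  k=1: S(1,0) = 25.4569; S(1,1) = 20.4204
  k=2: S(2,0) = 28.4235; S(2,1) = 22.8000; S(2,2) = 18.2891
  k=3: S(3,0) = 31.7357; S(3,1) = 25.4569; S(3,2) = 20.4204; S(3,3) = 16.3803
  k=4: S(4,0) = 35.4339; S(4,1) = 28.4235; S(4,2) = 22.8000; S(4,3) = 18.2891; S(4,4) = 14.6707
Terminal payoffs V(N, i) = max(K - S_T, 0):
  V(4,0) = 0.000000; V(4,1) = 0.000000; V(4,2) = 0.000000; V(4,3) = 2.150878; V(4,4) = 5.769299
Backward induction: V(k, i) = exp(-r*dt) * [p * V(k+1, i) + (1-p) * V(k+1, i+1)].
  V(3,0) = exp(-r*dt) * [p*0.000000 + (1-p)*0.000000] = 0.000000
  V(3,1) = exp(-r*dt) * [p*0.000000 + (1-p)*0.000000] = 0.000000
  V(3,2) = exp(-r*dt) * [p*0.000000 + (1-p)*2.150878] = 0.983998
  V(3,3) = exp(-r*dt) * [p*2.150878 + (1-p)*5.769299] = 3.759192
  V(2,0) = exp(-r*dt) * [p*0.000000 + (1-p)*0.000000] = 0.000000
  V(2,1) = exp(-r*dt) * [p*0.000000 + (1-p)*0.983998] = 0.450166
  V(2,2) = exp(-r*dt) * [p*0.983998 + (1-p)*3.759192] = 2.232081
  V(1,0) = exp(-r*dt) * [p*0.000000 + (1-p)*0.450166] = 0.205945
  V(1,1) = exp(-r*dt) * [p*0.450166 + (1-p)*2.232081] = 1.255518
  V(0,0) = exp(-r*dt) * [p*0.205945 + (1-p)*1.255518] = 0.681604


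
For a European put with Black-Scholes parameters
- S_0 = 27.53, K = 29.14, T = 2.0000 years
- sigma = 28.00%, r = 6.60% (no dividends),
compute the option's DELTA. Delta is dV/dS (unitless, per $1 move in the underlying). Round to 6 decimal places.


d1 = 0.3878089725; d2 = -0.0081708250
phi(d1) = 0.3700428635; exp(-qT) = 1.0000000000; exp(-rT) = 0.8763409951
N(-d1) = 0.3490787025
Delta = -exp(-qT) * N(-d1) = -1.0000000000 * 0.3490787025 = -0.349079

Answer: Delta = -0.349079


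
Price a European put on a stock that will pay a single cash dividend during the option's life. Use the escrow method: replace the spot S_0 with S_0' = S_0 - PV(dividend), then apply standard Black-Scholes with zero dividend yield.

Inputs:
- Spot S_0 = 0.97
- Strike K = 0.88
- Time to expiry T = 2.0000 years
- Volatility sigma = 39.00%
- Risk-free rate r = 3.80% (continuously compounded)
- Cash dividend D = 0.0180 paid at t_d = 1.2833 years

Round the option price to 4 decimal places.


PV(D) = D * exp(-r * t_d) = 0.0180 * 0.95240454 = 0.01714328
S_0' = S_0 - PV(D) = 0.9700 - 0.01714328 = 0.95285672
d1 = (ln(S_0'/K) + (r + sigma^2/2)*T) / (sigma*sqrt(T)) = 0.55778511
d2 = d1 - sigma*sqrt(T) = 0.00624183
exp(-rT) = 0.92681621
N(-d1) = 0.28849556; N(-d2) = 0.49750989
P = K * exp(-rT) * N(-d2) - S_0' * N(-d1) = 0.8800 * 0.92681621 * 0.49750989 - 0.95285672 * 0.28849556 = 0.1309

Answer: Price = 0.1309


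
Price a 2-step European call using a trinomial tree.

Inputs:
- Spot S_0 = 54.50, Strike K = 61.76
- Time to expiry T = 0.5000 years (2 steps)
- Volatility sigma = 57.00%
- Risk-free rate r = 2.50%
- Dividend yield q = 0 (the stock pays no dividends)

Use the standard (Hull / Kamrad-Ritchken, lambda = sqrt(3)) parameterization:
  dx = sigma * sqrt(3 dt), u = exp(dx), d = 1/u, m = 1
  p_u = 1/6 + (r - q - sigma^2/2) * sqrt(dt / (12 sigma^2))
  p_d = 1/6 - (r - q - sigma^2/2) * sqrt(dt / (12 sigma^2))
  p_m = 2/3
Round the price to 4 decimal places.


Answer: Price = V(0,0) = 6.2304

Derivation:
dt = T/N = 0.250000; dx = sigma*sqrt(3*dt) = 0.493634
u = exp(dx) = 1.638260; d = 1/u = 0.610404
p_u = 0.131861, p_m = 0.666667, p_d = 0.201472
Discount per step: exp(-r*dt) = 0.993769
Stock lattice S(k, j) with j the centered position index:
  k=0: S(0,+0) = 54.5000
  k=1: S(1,-1) = 33.2670; S(1,+0) = 54.5000; S(1,+1) = 89.2852
  k=2: S(2,-2) = 20.3063; S(2,-1) = 33.2670; S(2,+0) = 54.5000; S(2,+1) = 89.2852; S(2,+2) = 146.2723
Terminal payoffs V(N, j) = max(S_T - K, 0):
  V(2,-2) = 0.000000; V(2,-1) = 0.000000; V(2,+0) = 0.000000; V(2,+1) = 27.525150; V(2,+2) = 84.512257
Backward induction: V(k, j) = exp(-r*dt) * [p_u * V(k+1, j+1) + p_m * V(k+1, j) + p_d * V(k+1, j-1)]
  V(1,-1) = exp(-r*dt) * [p_u*0.000000 + p_m*0.000000 + p_d*0.000000] = 0.000000
  V(1,+0) = exp(-r*dt) * [p_u*27.525150 + p_m*0.000000 + p_d*0.000000] = 3.606882
  V(1,+1) = exp(-r*dt) * [p_u*84.512257 + p_m*27.525150 + p_d*0.000000] = 29.310213
  V(0,+0) = exp(-r*dt) * [p_u*29.310213 + p_m*3.606882 + p_d*0.000000] = 6.230401


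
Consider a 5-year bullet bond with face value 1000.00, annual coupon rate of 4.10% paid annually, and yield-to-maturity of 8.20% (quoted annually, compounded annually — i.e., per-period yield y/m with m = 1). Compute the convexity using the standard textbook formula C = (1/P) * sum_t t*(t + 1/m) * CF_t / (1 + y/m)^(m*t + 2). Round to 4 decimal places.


Answer: Convexity = 22.7854

Derivation:
Coupon per period c = face * coupon_rate / m = 41.000000
Periods per year m = 1; per-period yield y/m = 0.082000
Number of cashflows N = 5
Cashflows (t years, CF_t, discount factor 1/(1+y/m)^(m*t), PV):
  t = 1.0000: CF_t = 41.000000, DF = 0.924214, PV = 37.892791
  t = 2.0000: CF_t = 41.000000, DF = 0.854172, PV = 35.021064
  t = 3.0000: CF_t = 41.000000, DF = 0.789438, PV = 32.366972
  t = 4.0000: CF_t = 41.000000, DF = 0.729610, PV = 29.914022
  t = 5.0000: CF_t = 1041.000000, DF = 0.674316, PV = 701.963330
Price P = sum_t PV_t = 837.158180
Convexity numerator sum_t t*(t + 1/m) * CF_t / (1+y/m)^(m*t + 2):
  t = 1.0000: term = 64.733944
  t = 2.0000: term = 179.484134
  t = 3.0000: term = 331.763649
  t = 4.0000: term = 511.034579
  t = 5.0000: term = 17987.928757
Convexity = (1/P) * sum = 19074.945064 / 837.158180 = 22.785354


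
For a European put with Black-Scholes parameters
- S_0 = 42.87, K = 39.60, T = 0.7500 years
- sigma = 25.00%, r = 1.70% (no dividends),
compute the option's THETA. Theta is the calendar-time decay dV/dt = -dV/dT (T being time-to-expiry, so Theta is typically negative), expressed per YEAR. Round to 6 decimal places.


d1 = 0.5336132721; d2 = 0.3171069211
phi(d1) = 0.3460022174; exp(-qT) = 1.0000000000; exp(-rT) = 0.9873309369
Theta = -S*exp(-qT)*phi(d1)*sigma/(2*sqrt(T)) + r*K*exp(-rT)*N(-d2) - q*S*exp(-qT)*N(-d1)
N(-d1) = 0.2968045620; N(-d2) = 0.3755812367; sqrt(T) = 0.8660254038
Term 1 = -42.8700 * 1.0000000000 * 0.3460022174 * 0.2500 / (2 * 0.8660254038) = -2.1409757432
Term 2 = 0.0170 * 39.6000 * 0.9873309369 * 0.3755812367 = 0.2496380263
Term 3 = 0 (no dividend yield, q = 0)
Theta = -2.1409757432 + (0.2496380263) + (0.0000000000) = -1.891338

Answer: Theta = -1.891338


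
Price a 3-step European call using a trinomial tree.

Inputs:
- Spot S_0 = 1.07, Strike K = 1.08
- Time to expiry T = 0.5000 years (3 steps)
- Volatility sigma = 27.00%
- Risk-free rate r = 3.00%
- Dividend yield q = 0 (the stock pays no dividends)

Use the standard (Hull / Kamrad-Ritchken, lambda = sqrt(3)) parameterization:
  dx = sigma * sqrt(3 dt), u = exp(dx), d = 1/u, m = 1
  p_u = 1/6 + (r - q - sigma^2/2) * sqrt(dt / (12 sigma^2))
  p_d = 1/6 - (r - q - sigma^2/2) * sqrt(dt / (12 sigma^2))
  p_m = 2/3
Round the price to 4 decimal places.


dt = T/N = 0.166667; dx = sigma*sqrt(3*dt) = 0.190919
u = exp(dx) = 1.210361; d = 1/u = 0.826200
p_u = 0.163851, p_m = 0.666667, p_d = 0.169482
Discount per step: exp(-r*dt) = 0.995012
Stock lattice S(k, j) with j the centered position index:
  k=0: S(0,+0) = 1.0700
  k=1: S(1,-1) = 0.8840; S(1,+0) = 1.0700; S(1,+1) = 1.2951
  k=2: S(2,-2) = 0.7304; S(2,-1) = 0.8840; S(2,+0) = 1.0700; S(2,+1) = 1.2951; S(2,+2) = 1.5675
  k=3: S(3,-3) = 0.6034; S(3,-2) = 0.7304; S(3,-1) = 0.8840; S(3,+0) = 1.0700; S(3,+1) = 1.2951; S(3,+2) = 1.5675; S(3,+3) = 1.8973
Terminal payoffs V(N, j) = max(S_T - K, 0):
  V(3,-3) = 0.000000; V(3,-2) = 0.000000; V(3,-1) = 0.000000; V(3,+0) = 0.000000; V(3,+1) = 0.215086; V(3,+2) = 0.487522; V(3,+3) = 0.817268
Backward induction: V(k, j) = exp(-r*dt) * [p_u * V(k+1, j+1) + p_m * V(k+1, j) + p_d * V(k+1, j-1)]
  V(2,-2) = exp(-r*dt) * [p_u*0.000000 + p_m*0.000000 + p_d*0.000000] = 0.000000
  V(2,-1) = exp(-r*dt) * [p_u*0.000000 + p_m*0.000000 + p_d*0.000000] = 0.000000
  V(2,+0) = exp(-r*dt) * [p_u*0.215086 + p_m*0.000000 + p_d*0.000000] = 0.035066
  V(2,+1) = exp(-r*dt) * [p_u*0.487522 + p_m*0.215086 + p_d*0.000000] = 0.222159
  V(2,+2) = exp(-r*dt) * [p_u*0.817268 + p_m*0.487522 + p_d*0.215086] = 0.492908
  V(1,-1) = exp(-r*dt) * [p_u*0.035066 + p_m*0.000000 + p_d*0.000000] = 0.005717
  V(1,+0) = exp(-r*dt) * [p_u*0.222159 + p_m*0.035066 + p_d*0.000000] = 0.059480
  V(1,+1) = exp(-r*dt) * [p_u*0.492908 + p_m*0.222159 + p_d*0.035066] = 0.233641
  V(0,+0) = exp(-r*dt) * [p_u*0.233641 + p_m*0.059480 + p_d*0.005717] = 0.078511

Answer: Price = V(0,0) = 0.0785


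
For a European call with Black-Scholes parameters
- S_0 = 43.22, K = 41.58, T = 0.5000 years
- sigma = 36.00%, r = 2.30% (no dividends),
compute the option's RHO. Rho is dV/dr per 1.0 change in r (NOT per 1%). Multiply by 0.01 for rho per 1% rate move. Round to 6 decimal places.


d1 = 0.3244208609; d2 = 0.0698624197
phi(d1) = 0.3784910014; exp(-qT) = 1.0000000000; exp(-rT) = 0.9885658722
N(d2) = 0.5278484176
Rho = K*T*exp(-rT)*N(d2) = 41.5800 * 0.5000 * 0.9885658722 * 0.5278484176 = 10.848491

Answer: Rho = 10.848491


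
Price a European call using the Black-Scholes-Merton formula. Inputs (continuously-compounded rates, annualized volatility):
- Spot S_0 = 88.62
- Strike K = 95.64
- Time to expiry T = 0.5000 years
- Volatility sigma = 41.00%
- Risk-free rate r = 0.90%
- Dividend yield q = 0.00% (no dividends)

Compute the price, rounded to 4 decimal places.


Answer: Price = 7.6186

Derivation:
d1 = (ln(S/K) + (r - q + 0.5*sigma^2) * T) / (sigma * sqrt(T)) = -0.10247383
d2 = d1 - sigma * sqrt(T) = -0.39238762
exp(-rT) = 0.99551011; exp(-qT) = 1.00000000
C = S_0 * exp(-qT) * N(d1) - K * exp(-rT) * N(d2)
N(d1) = 0.45919029; N(d2) = 0.34738592
C = 88.6200 * 1.00000000 * 0.45919029 - 95.6400 * 0.99551011 * 0.34738592 = 7.6186


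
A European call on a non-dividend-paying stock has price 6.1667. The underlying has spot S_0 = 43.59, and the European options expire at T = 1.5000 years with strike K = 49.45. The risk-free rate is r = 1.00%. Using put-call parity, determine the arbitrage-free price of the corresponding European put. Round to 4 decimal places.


Put-call parity: C - P = S_0 * exp(-qT) - K * exp(-rT).
S_0 * exp(-qT) = 43.5900 * 1.00000000 = 43.59000000
K * exp(-rT) = 49.4500 * 0.98511194 = 48.71378541
P = C - S*exp(-qT) + K*exp(-rT)
P = 6.1667 - 43.59000000 + 48.71378541 = 11.2905

Answer: Put price = 11.2905


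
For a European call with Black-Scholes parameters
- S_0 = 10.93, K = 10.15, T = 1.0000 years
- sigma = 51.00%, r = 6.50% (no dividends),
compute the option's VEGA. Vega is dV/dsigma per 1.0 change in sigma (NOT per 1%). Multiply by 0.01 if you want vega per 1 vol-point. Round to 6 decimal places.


d1 = 0.5276227386; d2 = 0.0176227386
phi(d1) = 0.3471037993; exp(-qT) = 1.0000000000; exp(-rT) = 0.9370674634
Vega = S * exp(-qT) * phi(d1) * sqrt(T) = 10.9300 * 1.0000000000 * 0.3471037993 * 1.0000000000 = 3.793845

Answer: Vega = 3.793845


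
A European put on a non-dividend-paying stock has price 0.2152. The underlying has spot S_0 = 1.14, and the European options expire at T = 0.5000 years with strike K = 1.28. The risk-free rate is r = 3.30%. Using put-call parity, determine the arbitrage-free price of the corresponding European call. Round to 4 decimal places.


Put-call parity: C - P = S_0 * exp(-qT) - K * exp(-rT).
S_0 * exp(-qT) = 1.1400 * 1.00000000 = 1.14000000
K * exp(-rT) = 1.2800 * 0.98363538 = 1.25905329
C = P + S*exp(-qT) - K*exp(-rT)
C = 0.2152 + 1.14000000 - 1.25905329 = 0.0961

Answer: Call price = 0.0961


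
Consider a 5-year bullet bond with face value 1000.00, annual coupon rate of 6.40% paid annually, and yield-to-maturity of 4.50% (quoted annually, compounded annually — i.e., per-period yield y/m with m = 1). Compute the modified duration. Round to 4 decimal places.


Answer: Modified duration = 4.2665

Derivation:
Coupon per period c = face * coupon_rate / m = 64.000000
Periods per year m = 1; per-period yield y/m = 0.045000
Number of cashflows N = 5
Cashflows (t years, CF_t, discount factor 1/(1+y/m)^(m*t), PV):
  t = 1.0000: CF_t = 64.000000, DF = 0.956938, PV = 61.244019
  t = 2.0000: CF_t = 64.000000, DF = 0.915730, PV = 58.606717
  t = 3.0000: CF_t = 64.000000, DF = 0.876297, PV = 56.082983
  t = 4.0000: CF_t = 64.000000, DF = 0.838561, PV = 53.667926
  t = 5.0000: CF_t = 1064.000000, DF = 0.802451, PV = 853.807913
Price P = sum_t PV_t = 1083.409558
First compute Macaulay numerator sum_t t * PV_t:
  t * PV_t at t = 1.0000: 61.244019
  t * PV_t at t = 2.0000: 117.213434
  t * PV_t at t = 3.0000: 168.248948
  t * PV_t at t = 4.0000: 214.671704
  t * PV_t at t = 5.0000: 4269.039567
Macaulay duration D = 4830.417672 / 1083.409558 = 4.458533
Modified duration = D / (1 + y/m) = 4.458533 / (1 + 0.045000) = 4.266539


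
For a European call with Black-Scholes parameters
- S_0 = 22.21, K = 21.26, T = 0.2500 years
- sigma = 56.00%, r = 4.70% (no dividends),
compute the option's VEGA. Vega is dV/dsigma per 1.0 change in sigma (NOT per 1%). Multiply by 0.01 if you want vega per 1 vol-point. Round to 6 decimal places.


d1 = 0.3380902321; d2 = 0.0580902321
phi(d1) = 0.3767810476; exp(-qT) = 1.0000000000; exp(-rT) = 0.9883187617
Vega = S * exp(-qT) * phi(d1) * sqrt(T) = 22.2100 * 1.0000000000 * 0.3767810476 * 0.5000000000 = 4.184154

Answer: Vega = 4.184154


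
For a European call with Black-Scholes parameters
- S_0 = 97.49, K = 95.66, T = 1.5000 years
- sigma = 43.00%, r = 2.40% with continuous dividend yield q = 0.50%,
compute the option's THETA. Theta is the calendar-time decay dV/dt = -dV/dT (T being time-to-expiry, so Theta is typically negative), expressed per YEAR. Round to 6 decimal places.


d1 = 0.3534187799; d2 = -0.1732215148
phi(d1) = 0.3747894227; exp(-qT) = 0.9925280548; exp(-rT) = 0.9646402935
Theta = -S*exp(-qT)*phi(d1)*sigma/(2*sqrt(T)) - r*K*exp(-rT)*N(d2) + q*S*exp(-qT)*N(d1)
N(d1) = 0.6381127456; N(d2) = 0.4312386564; sqrt(T) = 1.2247448714
Term 1 = -97.4900 * 0.9925280548 * 0.3747894227 * 0.4300 / (2 * 1.2247448714) = -6.3662401596
Term 2 = -0.0240 * 95.6600 * 0.9646402935 * 0.4312386564 = -0.9550469042
Term 3 = 0.0050 * 97.4900 * 0.9925280548 * 0.6381127456 = 0.3087239238
Theta = -6.3662401596 + (-0.9550469042) + (0.3087239238) = -7.012563

Answer: Theta = -7.012563


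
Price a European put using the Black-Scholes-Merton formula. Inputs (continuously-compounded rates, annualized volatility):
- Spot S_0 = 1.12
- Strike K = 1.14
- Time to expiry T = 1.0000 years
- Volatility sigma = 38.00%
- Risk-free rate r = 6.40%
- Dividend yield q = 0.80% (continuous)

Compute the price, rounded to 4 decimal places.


Answer: Price = 0.1442

Derivation:
d1 = (ln(S/K) + (r - q + 0.5*sigma^2) * T) / (sigma * sqrt(T)) = 0.29079059
d2 = d1 - sigma * sqrt(T) = -0.08920941
exp(-rT) = 0.93800500; exp(-qT) = 0.99203191
P = K * exp(-rT) * N(-d2) - S_0 * exp(-qT) * N(-d1)
N(-d1) = 0.38560574; N(-d2) = 0.53554226
P = 1.1400 * 0.93800500 * 0.53554226 - 1.1200 * 0.99203191 * 0.38560574 = 0.1442


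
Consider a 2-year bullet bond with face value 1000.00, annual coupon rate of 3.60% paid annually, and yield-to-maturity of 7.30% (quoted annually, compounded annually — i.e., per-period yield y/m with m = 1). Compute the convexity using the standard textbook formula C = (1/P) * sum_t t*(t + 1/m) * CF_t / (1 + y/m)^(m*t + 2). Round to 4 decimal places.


Answer: Convexity = 5.0865

Derivation:
Coupon per period c = face * coupon_rate / m = 36.000000
Periods per year m = 1; per-period yield y/m = 0.073000
Number of cashflows N = 2
Cashflows (t years, CF_t, discount factor 1/(1+y/m)^(m*t), PV):
  t = 1.0000: CF_t = 36.000000, DF = 0.931966, PV = 33.550792
  t = 2.0000: CF_t = 1036.000000, DF = 0.868561, PV = 899.829675
Price P = sum_t PV_t = 933.380467
Convexity numerator sum_t t*(t + 1/m) * CF_t / (1+y/m)^(m*t + 2):
  t = 1.0000: term = 58.281850
  t = 2.0000: term = 4689.344271
Convexity = (1/P) * sum = 4747.626122 / 933.380467 = 5.086485


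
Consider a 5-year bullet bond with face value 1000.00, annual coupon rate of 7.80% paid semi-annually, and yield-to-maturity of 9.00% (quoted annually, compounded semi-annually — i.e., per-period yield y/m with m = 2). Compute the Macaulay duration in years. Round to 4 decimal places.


Answer: Macaulay duration = 4.2124 years

Derivation:
Coupon per period c = face * coupon_rate / m = 39.000000
Periods per year m = 2; per-period yield y/m = 0.045000
Number of cashflows N = 10
Cashflows (t years, CF_t, discount factor 1/(1+y/m)^(m*t), PV):
  t = 0.5000: CF_t = 39.000000, DF = 0.956938, PV = 37.320574
  t = 1.0000: CF_t = 39.000000, DF = 0.915730, PV = 35.713468
  t = 1.5000: CF_t = 39.000000, DF = 0.876297, PV = 34.175568
  t = 2.0000: CF_t = 39.000000, DF = 0.838561, PV = 32.703892
  t = 2.5000: CF_t = 39.000000, DF = 0.802451, PV = 31.295591
  t = 3.0000: CF_t = 39.000000, DF = 0.767896, PV = 29.947934
  t = 3.5000: CF_t = 39.000000, DF = 0.734828, PV = 28.658310
  t = 4.0000: CF_t = 39.000000, DF = 0.703185, PV = 27.424220
  t = 4.5000: CF_t = 39.000000, DF = 0.672904, PV = 26.243273
  t = 5.0000: CF_t = 1039.000000, DF = 0.643928, PV = 669.040862
Price P = sum_t PV_t = 952.523691
Macaulay numerator sum_t t * PV_t:
  t * PV_t at t = 0.5000: 18.660287
  t * PV_t at t = 1.0000: 35.713468
  t * PV_t at t = 1.5000: 51.263351
  t * PV_t at t = 2.0000: 65.407785
  t * PV_t at t = 2.5000: 78.238977
  t * PV_t at t = 3.0000: 89.843801
  t * PV_t at t = 3.5000: 100.304084
  t * PV_t at t = 4.0000: 109.696880
  t * PV_t at t = 4.5000: 118.094727
  t * PV_t at t = 5.0000: 3345.204308
Macaulay duration D = (sum_t t * PV_t) / P = 4012.427669 / 952.523691 = 4.212418


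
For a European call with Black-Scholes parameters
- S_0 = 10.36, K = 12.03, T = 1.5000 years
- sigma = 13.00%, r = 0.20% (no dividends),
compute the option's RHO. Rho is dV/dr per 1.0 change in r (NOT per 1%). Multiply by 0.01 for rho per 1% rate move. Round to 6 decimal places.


d1 = -0.8402145075; d2 = -0.9994313407
phi(d1) = 0.2802932948; exp(-qT) = 1.0000000000; exp(-rT) = 0.9970044955
N(d2) = 0.1587928919
Rho = K*T*exp(-rT)*N(d2) = 12.0300 * 1.5000 * 0.9970044955 * 0.1587928919 = 2.856834

Answer: Rho = 2.856834


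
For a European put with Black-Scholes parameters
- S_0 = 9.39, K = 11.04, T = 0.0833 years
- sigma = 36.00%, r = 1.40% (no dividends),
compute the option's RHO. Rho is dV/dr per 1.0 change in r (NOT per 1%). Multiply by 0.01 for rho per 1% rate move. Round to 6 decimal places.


d1 = -1.4948250884; d2 = -1.5987273502
phi(d1) = 0.1305251232; exp(-qT) = 1.0000000000; exp(-rT) = 0.9988344797
N(-d2) = 0.9450594011
Rho = -K*T*exp(-rT)*N(-d2) = -11.0400 * 0.0833 * 0.9988344797 * 0.9450594011 = -0.868094

Answer: Rho = -0.868094


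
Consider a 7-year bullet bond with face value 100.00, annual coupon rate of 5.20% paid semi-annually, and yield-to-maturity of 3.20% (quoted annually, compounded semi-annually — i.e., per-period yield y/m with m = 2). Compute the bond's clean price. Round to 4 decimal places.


Answer: Price = 112.4541

Derivation:
Coupon per period c = face * coupon_rate / m = 2.600000
Periods per year m = 2; per-period yield y/m = 0.016000
Number of cashflows N = 14
Cashflows (t years, CF_t, discount factor 1/(1+y/m)^(m*t), PV):
  t = 0.5000: CF_t = 2.600000, DF = 0.984252, PV = 2.559055
  t = 1.0000: CF_t = 2.600000, DF = 0.968752, PV = 2.518755
  t = 1.5000: CF_t = 2.600000, DF = 0.953496, PV = 2.479090
  t = 2.0000: CF_t = 2.600000, DF = 0.938480, PV = 2.440049
  t = 2.5000: CF_t = 2.600000, DF = 0.923701, PV = 2.401623
  t = 3.0000: CF_t = 2.600000, DF = 0.909155, PV = 2.363802
  t = 3.5000: CF_t = 2.600000, DF = 0.894837, PV = 2.326577
  t = 4.0000: CF_t = 2.600000, DF = 0.880745, PV = 2.289938
  t = 4.5000: CF_t = 2.600000, DF = 0.866875, PV = 2.253876
  t = 5.0000: CF_t = 2.600000, DF = 0.853224, PV = 2.218382
  t = 5.5000: CF_t = 2.600000, DF = 0.839787, PV = 2.183447
  t = 6.0000: CF_t = 2.600000, DF = 0.826562, PV = 2.149062
  t = 6.5000: CF_t = 2.600000, DF = 0.813545, PV = 2.115218
  t = 7.0000: CF_t = 102.600000, DF = 0.800734, PV = 82.155274
Price P = sum_t PV_t = 112.454146


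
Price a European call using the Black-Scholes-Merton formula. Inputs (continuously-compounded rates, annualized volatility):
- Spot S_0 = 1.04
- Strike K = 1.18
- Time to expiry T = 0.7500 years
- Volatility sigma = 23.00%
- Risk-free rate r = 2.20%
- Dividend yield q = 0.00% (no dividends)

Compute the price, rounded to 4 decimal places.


Answer: Price = 0.0398

Derivation:
d1 = (ln(S/K) + (r - q + 0.5*sigma^2) * T) / (sigma * sqrt(T)) = -0.45161957
d2 = d1 - sigma * sqrt(T) = -0.65080542
exp(-rT) = 0.98363538; exp(-qT) = 1.00000000
C = S_0 * exp(-qT) * N(d1) - K * exp(-rT) * N(d2)
N(d1) = 0.32577153; N(d2) = 0.25758605
C = 1.0400 * 1.00000000 * 0.32577153 - 1.1800 * 0.98363538 * 0.25758605 = 0.0398


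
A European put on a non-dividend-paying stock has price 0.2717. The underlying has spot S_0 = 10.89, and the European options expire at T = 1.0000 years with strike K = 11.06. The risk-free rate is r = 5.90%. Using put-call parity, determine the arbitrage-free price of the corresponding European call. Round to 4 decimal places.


Answer: Call price = 0.7354

Derivation:
Put-call parity: C - P = S_0 * exp(-qT) - K * exp(-rT).
S_0 * exp(-qT) = 10.8900 * 1.00000000 = 10.89000000
K * exp(-rT) = 11.0600 * 0.94270677 = 10.42633687
C = P + S*exp(-qT) - K*exp(-rT)
C = 0.2717 + 10.89000000 - 10.42633687 = 0.7354


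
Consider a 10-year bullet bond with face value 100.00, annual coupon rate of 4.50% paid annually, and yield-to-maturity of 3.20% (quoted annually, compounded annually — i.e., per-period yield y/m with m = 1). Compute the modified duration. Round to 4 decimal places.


Coupon per period c = face * coupon_rate / m = 4.500000
Periods per year m = 1; per-period yield y/m = 0.032000
Number of cashflows N = 10
Cashflows (t years, CF_t, discount factor 1/(1+y/m)^(m*t), PV):
  t = 1.0000: CF_t = 4.500000, DF = 0.968992, PV = 4.360465
  t = 2.0000: CF_t = 4.500000, DF = 0.938946, PV = 4.225257
  t = 3.0000: CF_t = 4.500000, DF = 0.909831, PV = 4.094241
  t = 4.0000: CF_t = 4.500000, DF = 0.881620, PV = 3.967288
  t = 5.0000: CF_t = 4.500000, DF = 0.854283, PV = 3.844271
  t = 6.0000: CF_t = 4.500000, DF = 0.827793, PV = 3.725069
  t = 7.0000: CF_t = 4.500000, DF = 0.802125, PV = 3.609563
  t = 8.0000: CF_t = 4.500000, DF = 0.777253, PV = 3.497639
  t = 9.0000: CF_t = 4.500000, DF = 0.753152, PV = 3.389185
  t = 10.0000: CF_t = 104.500000, DF = 0.729799, PV = 76.263954
Price P = sum_t PV_t = 110.976932
First compute Macaulay numerator sum_t t * PV_t:
  t * PV_t at t = 1.0000: 4.360465
  t * PV_t at t = 2.0000: 8.450514
  t * PV_t at t = 3.0000: 12.282724
  t * PV_t at t = 4.0000: 15.869152
  t * PV_t at t = 5.0000: 19.221356
  t * PV_t at t = 6.0000: 22.350414
  t * PV_t at t = 7.0000: 25.266941
  t * PV_t at t = 8.0000: 27.981109
  t * PV_t at t = 9.0000: 30.502662
  t * PV_t at t = 10.0000: 762.639539
Macaulay duration D = 928.924877 / 110.976932 = 8.370432
Modified duration = D / (1 + y/m) = 8.370432 / (1 + 0.032000) = 8.110884

Answer: Modified duration = 8.1109


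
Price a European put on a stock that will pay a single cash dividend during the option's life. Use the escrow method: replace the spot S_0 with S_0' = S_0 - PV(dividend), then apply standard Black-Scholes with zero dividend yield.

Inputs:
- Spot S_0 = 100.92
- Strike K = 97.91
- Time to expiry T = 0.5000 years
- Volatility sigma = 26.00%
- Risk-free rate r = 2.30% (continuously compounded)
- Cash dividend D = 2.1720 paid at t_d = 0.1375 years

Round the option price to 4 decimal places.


PV(D) = D * exp(-r * t_d) = 2.1720 * 0.99684250 = 2.16514190
S_0' = S_0 - PV(D) = 100.9200 - 2.16514190 = 98.75485810
d1 = (ln(S_0'/K) + (r + sigma^2/2)*T) / (sigma*sqrt(T)) = 0.20120946
d2 = d1 - sigma*sqrt(T) = 0.01736170
exp(-rT) = 0.98856587
N(-d1) = 0.42026740; N(-d2) = 0.49307403
P = K * exp(-rT) * N(-d2) - S_0' * N(-d1) = 97.9100 * 0.98856587 * 0.49307403 - 98.75485810 * 0.42026740 = 6.2214

Answer: Price = 6.2214


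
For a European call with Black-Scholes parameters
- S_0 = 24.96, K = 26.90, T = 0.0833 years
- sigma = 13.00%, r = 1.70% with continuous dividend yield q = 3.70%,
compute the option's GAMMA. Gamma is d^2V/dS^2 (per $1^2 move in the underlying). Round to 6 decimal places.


Answer: Gamma = 0.055141

Derivation:
d1 = -2.0206111497; d2 = -2.0581314109
phi(d1) = 0.0517995798; exp(-qT) = 0.9969226448; exp(-rT) = 0.9985849022
Gamma = exp(-qT) * phi(d1) / (S * sigma * sqrt(T)) = 0.9969226448 * 0.0517995798 / (24.9600 * 0.1300 * 0.2886173938) = 0.055141


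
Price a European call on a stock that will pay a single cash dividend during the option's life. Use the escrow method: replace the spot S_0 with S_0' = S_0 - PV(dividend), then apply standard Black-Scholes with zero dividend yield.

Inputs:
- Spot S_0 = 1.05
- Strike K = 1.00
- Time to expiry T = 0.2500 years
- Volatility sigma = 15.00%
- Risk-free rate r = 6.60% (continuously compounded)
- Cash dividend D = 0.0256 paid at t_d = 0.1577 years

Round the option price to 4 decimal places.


PV(D) = D * exp(-r * t_d) = 0.0256 * 0.98964578 = 0.02533493
S_0' = S_0 - PV(D) = 1.0500 - 0.02533493 = 1.02466507
d1 = (ln(S_0'/K) + (r + sigma^2/2)*T) / (sigma*sqrt(T)) = 0.58237728
d2 = d1 - sigma*sqrt(T) = 0.50737728
exp(-rT) = 0.98363538
N(d1) = 0.71984371; N(d2) = 0.69405494
C = S_0' * N(d1) - K * exp(-rT) * N(d2) = 1.02466507 * 0.71984371 - 1.0000 * 0.98363538 * 0.69405494 = 0.0549

Answer: Price = 0.0549


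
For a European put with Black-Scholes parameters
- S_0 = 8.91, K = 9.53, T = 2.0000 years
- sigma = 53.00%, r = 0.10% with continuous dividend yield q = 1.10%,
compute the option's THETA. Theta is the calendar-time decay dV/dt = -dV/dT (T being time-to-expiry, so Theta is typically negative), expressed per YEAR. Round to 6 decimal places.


d1 = 0.2583334893; d2 = -0.4911996988
phi(d1) = 0.3858499834; exp(-qT) = 0.9782402351; exp(-rT) = 0.9980019987
Theta = -S*exp(-qT)*phi(d1)*sigma/(2*sqrt(T)) + r*K*exp(-rT)*N(-d2) - q*S*exp(-qT)*N(-d1)
N(-d1) = 0.3980747712; N(-d2) = 0.6883573940; sqrt(T) = 1.4142135624
Term 1 = -8.9100 * 0.9782402351 * 0.3858499834 * 0.5300 / (2 * 1.4142135624) = -0.6301915672
Term 2 = 0.0010 * 9.5300 * 0.9980019987 * 0.6883573940 = 0.0065469390
Term 3 = -0.0110 * 8.9100 * 0.9782402351 * 0.3980747712 = -0.0381663444
Theta = -0.6301915672 + (0.0065469390) + (-0.0381663444) = -0.661811

Answer: Theta = -0.661811
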